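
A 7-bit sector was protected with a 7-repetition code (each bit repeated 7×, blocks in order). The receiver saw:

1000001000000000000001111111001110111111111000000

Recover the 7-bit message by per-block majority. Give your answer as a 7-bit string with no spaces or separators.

Block 1 (1000001): 2 ones → 0
Block 2 (0000000): 0 ones → 0
Block 3 (0000000): 0 ones → 0
Block 4 (1111111): 7 ones → 1
Block 5 (0011101): 4 ones → 1
Block 6 (1111111): 7 ones → 1
Block 7 (1000000): 1 one → 0

0001110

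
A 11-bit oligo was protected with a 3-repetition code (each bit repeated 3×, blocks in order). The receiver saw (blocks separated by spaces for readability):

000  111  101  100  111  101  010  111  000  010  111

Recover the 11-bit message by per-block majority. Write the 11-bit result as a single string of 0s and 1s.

Block 1 (000): 0 ones → 0
Block 2 (111): 3 ones → 1
Block 3 (101): 2 ones → 1
Block 4 (100): 1 one → 0
Block 5 (111): 3 ones → 1
Block 6 (101): 2 ones → 1
Block 7 (010): 1 one → 0
Block 8 (111): 3 ones → 1
Block 9 (000): 0 ones → 0
Block 10 (010): 1 one → 0
Block 11 (111): 3 ones → 1

01101101001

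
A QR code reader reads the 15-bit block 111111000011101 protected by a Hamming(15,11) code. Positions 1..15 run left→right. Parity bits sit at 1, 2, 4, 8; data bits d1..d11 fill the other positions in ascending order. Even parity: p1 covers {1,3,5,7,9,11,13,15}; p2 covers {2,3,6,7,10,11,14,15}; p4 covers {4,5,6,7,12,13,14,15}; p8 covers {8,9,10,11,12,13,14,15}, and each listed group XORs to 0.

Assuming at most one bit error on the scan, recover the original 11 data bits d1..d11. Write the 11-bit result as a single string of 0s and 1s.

s1 (pos 1,3,5,7,9,11,13,15): 1⊕1⊕1⊕0⊕0⊕1⊕1⊕1 = 0
s2 (pos 2,3,6,7,10,11,14,15): 1⊕1⊕1⊕0⊕0⊕1⊕0⊕1 = 1
s4 (pos 4,5,6,7,12,13,14,15): 1⊕1⊕1⊕0⊕1⊕1⊕0⊕1 = 0
s8 (pos 8,9,10,11,12,13,14,15): 0⊕0⊕0⊕1⊕1⊕1⊕0⊕1 = 0
Syndrome s8…s1 = 0010 → error at position 2.
Flip position 2: 111111000011101 → 101111000011101
Read data bits from positions 3,5,6,7,9,10,11,12,13,14,15: 11100011101

11100011101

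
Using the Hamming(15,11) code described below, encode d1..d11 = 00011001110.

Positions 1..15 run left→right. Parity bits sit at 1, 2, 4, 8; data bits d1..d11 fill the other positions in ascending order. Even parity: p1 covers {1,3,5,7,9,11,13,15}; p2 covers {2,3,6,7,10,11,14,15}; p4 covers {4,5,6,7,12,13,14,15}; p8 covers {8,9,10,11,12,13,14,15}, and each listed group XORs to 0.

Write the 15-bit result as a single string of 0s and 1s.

Place data at non-parity positions: p1 p2 0 p4 0 0 1 p8 1 0 0 1 1 1 0
p1 (pos 1,3,5,7,9,11,13,15): XOR of data positions = 0⊕0⊕1⊕1⊕0⊕1⊕0 = 1
p2 (pos 2,3,6,7,10,11,14,15): XOR of data positions = 0⊕0⊕1⊕0⊕0⊕1⊕0 = 0
p4 (pos 4,5,6,7,12,13,14,15): XOR of data positions = 0⊕0⊕1⊕1⊕1⊕1⊕0 = 0
p8 (pos 8,9,10,11,12,13,14,15): XOR of data positions = 1⊕0⊕0⊕1⊕1⊕1⊕0 = 0
Codeword: 100000101001110

100000101001110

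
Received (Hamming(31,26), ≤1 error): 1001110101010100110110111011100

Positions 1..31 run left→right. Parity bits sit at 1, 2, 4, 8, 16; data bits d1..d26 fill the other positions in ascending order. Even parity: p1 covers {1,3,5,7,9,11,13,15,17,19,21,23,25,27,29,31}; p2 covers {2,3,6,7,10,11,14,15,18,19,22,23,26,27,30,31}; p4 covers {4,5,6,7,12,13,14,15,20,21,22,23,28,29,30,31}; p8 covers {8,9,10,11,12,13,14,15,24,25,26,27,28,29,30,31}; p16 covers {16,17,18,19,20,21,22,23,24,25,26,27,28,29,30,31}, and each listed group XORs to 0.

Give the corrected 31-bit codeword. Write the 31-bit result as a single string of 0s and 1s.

1001110001010100110110111011100

s1 (pos 1,3,5,7,9,11,13,15,17,19,21,23,25,27,29,31): 1⊕0⊕1⊕0⊕0⊕0⊕0⊕0⊕1⊕0⊕1⊕1⊕1⊕1⊕1⊕0 = 0
s2 (pos 2,3,6,7,10,11,14,15,18,19,22,23,26,27,30,31): 0⊕0⊕1⊕0⊕1⊕0⊕1⊕0⊕1⊕0⊕0⊕1⊕0⊕1⊕0⊕0 = 0
s4 (pos 4,5,6,7,12,13,14,15,20,21,22,23,28,29,30,31): 1⊕1⊕1⊕0⊕1⊕0⊕1⊕0⊕1⊕1⊕0⊕1⊕1⊕1⊕0⊕0 = 0
s8 (pos 8,9,10,11,12,13,14,15,24,25,26,27,28,29,30,31): 1⊕0⊕1⊕0⊕1⊕0⊕1⊕0⊕1⊕1⊕0⊕1⊕1⊕1⊕0⊕0 = 1
s16 (pos 16,17,18,19,20,21,22,23,24,25,26,27,28,29,30,31): 0⊕1⊕1⊕0⊕1⊕1⊕0⊕1⊕1⊕1⊕0⊕1⊕1⊕1⊕0⊕0 = 0
Syndrome s16…s1 = 01000 → error at position 8.
Flip position 8: 1001110101010100110110111011100 → 1001110001010100110110111011100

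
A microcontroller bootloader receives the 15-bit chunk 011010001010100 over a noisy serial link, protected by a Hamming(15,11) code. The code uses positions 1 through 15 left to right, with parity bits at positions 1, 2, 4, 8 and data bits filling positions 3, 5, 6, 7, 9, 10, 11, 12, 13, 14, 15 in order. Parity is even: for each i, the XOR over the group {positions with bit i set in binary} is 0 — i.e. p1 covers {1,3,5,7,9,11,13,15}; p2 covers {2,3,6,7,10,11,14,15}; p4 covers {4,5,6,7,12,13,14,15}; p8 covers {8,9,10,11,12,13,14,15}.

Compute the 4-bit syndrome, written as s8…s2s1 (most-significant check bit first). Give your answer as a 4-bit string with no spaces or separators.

1011

s1 (pos 1,3,5,7,9,11,13,15): 0⊕1⊕1⊕0⊕1⊕1⊕1⊕0 = 1
s2 (pos 2,3,6,7,10,11,14,15): 1⊕1⊕0⊕0⊕0⊕1⊕0⊕0 = 1
s4 (pos 4,5,6,7,12,13,14,15): 0⊕1⊕0⊕0⊕0⊕1⊕0⊕0 = 0
s8 (pos 8,9,10,11,12,13,14,15): 0⊕1⊕0⊕1⊕0⊕1⊕0⊕0 = 1
Syndrome s8…s1 = 1011 → error at position 11.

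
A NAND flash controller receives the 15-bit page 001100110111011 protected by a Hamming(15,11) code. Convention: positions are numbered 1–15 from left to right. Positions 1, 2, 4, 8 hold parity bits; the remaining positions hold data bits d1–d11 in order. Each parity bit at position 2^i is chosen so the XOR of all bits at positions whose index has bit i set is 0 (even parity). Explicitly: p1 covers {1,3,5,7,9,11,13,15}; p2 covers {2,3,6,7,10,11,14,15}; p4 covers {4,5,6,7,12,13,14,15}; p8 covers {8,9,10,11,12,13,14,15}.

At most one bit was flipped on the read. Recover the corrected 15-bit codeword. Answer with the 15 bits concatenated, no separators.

s1 (pos 1,3,5,7,9,11,13,15): 0⊕1⊕0⊕1⊕0⊕1⊕0⊕1 = 0
s2 (pos 2,3,6,7,10,11,14,15): 0⊕1⊕0⊕1⊕1⊕1⊕1⊕1 = 0
s4 (pos 4,5,6,7,12,13,14,15): 1⊕0⊕0⊕1⊕1⊕0⊕1⊕1 = 1
s8 (pos 8,9,10,11,12,13,14,15): 1⊕0⊕1⊕1⊕1⊕0⊕1⊕1 = 0
Syndrome s8…s1 = 0100 → error at position 4.
Flip position 4: 001100110111011 → 001000110111011

001000110111011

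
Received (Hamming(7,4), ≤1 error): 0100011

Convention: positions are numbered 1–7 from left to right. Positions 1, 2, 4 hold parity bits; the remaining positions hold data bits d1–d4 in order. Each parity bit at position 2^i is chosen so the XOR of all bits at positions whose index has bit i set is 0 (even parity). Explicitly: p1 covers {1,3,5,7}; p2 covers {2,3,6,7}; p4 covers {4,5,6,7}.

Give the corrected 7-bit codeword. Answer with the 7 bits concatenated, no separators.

0110011

s1 (pos 1,3,5,7): 0⊕0⊕0⊕1 = 1
s2 (pos 2,3,6,7): 1⊕0⊕1⊕1 = 1
s4 (pos 4,5,6,7): 0⊕0⊕1⊕1 = 0
Syndrome s4…s1 = 011 → error at position 3.
Flip position 3: 0100011 → 0110011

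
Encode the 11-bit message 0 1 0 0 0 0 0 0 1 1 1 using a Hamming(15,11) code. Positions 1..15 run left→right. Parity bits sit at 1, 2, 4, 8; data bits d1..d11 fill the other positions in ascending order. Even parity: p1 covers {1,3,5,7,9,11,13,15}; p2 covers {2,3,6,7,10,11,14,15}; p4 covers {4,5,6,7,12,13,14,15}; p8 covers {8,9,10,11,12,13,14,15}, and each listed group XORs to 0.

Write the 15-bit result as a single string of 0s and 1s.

100010010000111

Place data at non-parity positions: p1 p2 0 p4 1 0 0 p8 0 0 0 0 1 1 1
p1 (pos 1,3,5,7,9,11,13,15): XOR of data positions = 0⊕1⊕0⊕0⊕0⊕1⊕1 = 1
p2 (pos 2,3,6,7,10,11,14,15): XOR of data positions = 0⊕0⊕0⊕0⊕0⊕1⊕1 = 0
p4 (pos 4,5,6,7,12,13,14,15): XOR of data positions = 1⊕0⊕0⊕0⊕1⊕1⊕1 = 0
p8 (pos 8,9,10,11,12,13,14,15): XOR of data positions = 0⊕0⊕0⊕0⊕1⊕1⊕1 = 1
Codeword: 100010010000111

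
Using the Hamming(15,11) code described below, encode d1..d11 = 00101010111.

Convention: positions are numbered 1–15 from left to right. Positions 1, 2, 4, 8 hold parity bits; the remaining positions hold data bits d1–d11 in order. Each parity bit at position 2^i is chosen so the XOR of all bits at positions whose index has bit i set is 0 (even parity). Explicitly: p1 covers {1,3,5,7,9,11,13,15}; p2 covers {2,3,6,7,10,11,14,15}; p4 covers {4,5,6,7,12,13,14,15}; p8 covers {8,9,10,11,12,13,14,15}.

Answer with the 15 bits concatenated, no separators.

Place data at non-parity positions: p1 p2 0 p4 0 1 0 p8 1 0 1 0 1 1 1
p1 (pos 1,3,5,7,9,11,13,15): XOR of data positions = 0⊕0⊕0⊕1⊕1⊕1⊕1 = 0
p2 (pos 2,3,6,7,10,11,14,15): XOR of data positions = 0⊕1⊕0⊕0⊕1⊕1⊕1 = 0
p4 (pos 4,5,6,7,12,13,14,15): XOR of data positions = 0⊕1⊕0⊕0⊕1⊕1⊕1 = 0
p8 (pos 8,9,10,11,12,13,14,15): XOR of data positions = 1⊕0⊕1⊕0⊕1⊕1⊕1 = 1
Codeword: 000001011010111

000001011010111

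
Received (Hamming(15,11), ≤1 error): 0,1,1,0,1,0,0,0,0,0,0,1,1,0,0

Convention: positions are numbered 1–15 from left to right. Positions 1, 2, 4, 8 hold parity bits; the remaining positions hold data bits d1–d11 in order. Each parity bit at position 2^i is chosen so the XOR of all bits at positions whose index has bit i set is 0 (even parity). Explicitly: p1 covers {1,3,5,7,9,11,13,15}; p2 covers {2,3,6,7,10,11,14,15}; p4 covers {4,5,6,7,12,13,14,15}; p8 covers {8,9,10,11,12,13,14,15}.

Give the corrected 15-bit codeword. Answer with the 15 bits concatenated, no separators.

011000000001100

s1 (pos 1,3,5,7,9,11,13,15): 0⊕1⊕1⊕0⊕0⊕0⊕1⊕0 = 1
s2 (pos 2,3,6,7,10,11,14,15): 1⊕1⊕0⊕0⊕0⊕0⊕0⊕0 = 0
s4 (pos 4,5,6,7,12,13,14,15): 0⊕1⊕0⊕0⊕1⊕1⊕0⊕0 = 1
s8 (pos 8,9,10,11,12,13,14,15): 0⊕0⊕0⊕0⊕1⊕1⊕0⊕0 = 0
Syndrome s8…s1 = 0101 → error at position 5.
Flip position 5: 011010000001100 → 011000000001100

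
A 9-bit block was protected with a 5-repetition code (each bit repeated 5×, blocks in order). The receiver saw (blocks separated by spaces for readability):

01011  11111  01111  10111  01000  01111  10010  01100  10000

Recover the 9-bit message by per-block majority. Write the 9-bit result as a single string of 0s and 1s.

Block 1 (01011): 3 ones → 1
Block 2 (11111): 5 ones → 1
Block 3 (01111): 4 ones → 1
Block 4 (10111): 4 ones → 1
Block 5 (01000): 1 one → 0
Block 6 (01111): 4 ones → 1
Block 7 (10010): 2 ones → 0
Block 8 (01100): 2 ones → 0
Block 9 (10000): 1 one → 0

111101000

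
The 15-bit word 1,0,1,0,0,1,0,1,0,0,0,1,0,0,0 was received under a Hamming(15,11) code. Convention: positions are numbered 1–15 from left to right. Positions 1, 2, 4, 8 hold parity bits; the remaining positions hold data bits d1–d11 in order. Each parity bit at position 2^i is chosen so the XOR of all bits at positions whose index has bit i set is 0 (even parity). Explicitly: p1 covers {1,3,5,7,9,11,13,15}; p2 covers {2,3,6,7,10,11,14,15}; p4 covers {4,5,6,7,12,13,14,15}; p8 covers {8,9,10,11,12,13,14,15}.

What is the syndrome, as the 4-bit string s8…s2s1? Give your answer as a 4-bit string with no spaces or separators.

s1 (pos 1,3,5,7,9,11,13,15): 1⊕1⊕0⊕0⊕0⊕0⊕0⊕0 = 0
s2 (pos 2,3,6,7,10,11,14,15): 0⊕1⊕1⊕0⊕0⊕0⊕0⊕0 = 0
s4 (pos 4,5,6,7,12,13,14,15): 0⊕0⊕1⊕0⊕1⊕0⊕0⊕0 = 0
s8 (pos 8,9,10,11,12,13,14,15): 1⊕0⊕0⊕0⊕1⊕0⊕0⊕0 = 0
Syndrome s8…s1 = 0000 → no error.

0000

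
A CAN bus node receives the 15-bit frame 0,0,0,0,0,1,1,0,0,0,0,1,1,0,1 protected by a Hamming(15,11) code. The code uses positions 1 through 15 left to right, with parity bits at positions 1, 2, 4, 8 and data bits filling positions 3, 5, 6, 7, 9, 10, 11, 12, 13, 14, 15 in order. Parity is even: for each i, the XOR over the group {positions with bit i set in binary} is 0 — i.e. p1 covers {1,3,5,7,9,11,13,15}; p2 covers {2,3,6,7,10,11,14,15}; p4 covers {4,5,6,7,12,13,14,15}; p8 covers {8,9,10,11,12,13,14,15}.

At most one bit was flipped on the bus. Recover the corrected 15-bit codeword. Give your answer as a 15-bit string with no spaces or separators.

s1 (pos 1,3,5,7,9,11,13,15): 0⊕0⊕0⊕1⊕0⊕0⊕1⊕1 = 1
s2 (pos 2,3,6,7,10,11,14,15): 0⊕0⊕1⊕1⊕0⊕0⊕0⊕1 = 1
s4 (pos 4,5,6,7,12,13,14,15): 0⊕0⊕1⊕1⊕1⊕1⊕0⊕1 = 1
s8 (pos 8,9,10,11,12,13,14,15): 0⊕0⊕0⊕0⊕1⊕1⊕0⊕1 = 1
Syndrome s8…s1 = 1111 → error at position 15.
Flip position 15: 000001100001101 → 000001100001100

000001100001100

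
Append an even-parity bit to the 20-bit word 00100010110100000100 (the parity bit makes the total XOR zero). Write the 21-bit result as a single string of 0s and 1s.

001000101101000001000

XOR of the 20 data bits: 0⊕0⊕1⊕0⊕0⊕0⊕1⊕0⊕1⊕1⊕0⊕1⊕0⊕0⊕0⊕0⊕0⊕1⊕0⊕0 = 0
Parity bit = 0 (so all 21 bits XOR to 0).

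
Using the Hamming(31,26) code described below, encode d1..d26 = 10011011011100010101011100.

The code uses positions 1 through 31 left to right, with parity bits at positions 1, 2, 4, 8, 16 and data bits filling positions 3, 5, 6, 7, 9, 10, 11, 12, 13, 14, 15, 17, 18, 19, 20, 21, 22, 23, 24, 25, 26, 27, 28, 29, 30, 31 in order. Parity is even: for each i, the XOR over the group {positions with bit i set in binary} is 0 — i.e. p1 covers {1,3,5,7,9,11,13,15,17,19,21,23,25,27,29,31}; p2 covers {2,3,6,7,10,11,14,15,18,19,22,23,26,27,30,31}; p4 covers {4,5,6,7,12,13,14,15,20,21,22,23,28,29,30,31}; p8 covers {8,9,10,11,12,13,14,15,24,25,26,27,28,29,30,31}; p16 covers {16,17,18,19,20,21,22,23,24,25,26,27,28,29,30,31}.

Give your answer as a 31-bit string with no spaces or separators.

Place data at non-parity positions: p1 p2 1 p4 0 0 1 p8 1 0 1 1 0 1 1 p16 1 0 0 0 1 0 1 0 1 0 1 1 1 0 0
p1 (pos 1,3,5,7,9,11,13,15,17,19,21,23,25,27,29,31): XOR of data positions = 1⊕0⊕1⊕1⊕1⊕0⊕1⊕1⊕0⊕1⊕1⊕1⊕1⊕1⊕0 = 1
p2 (pos 2,3,6,7,10,11,14,15,18,19,22,23,26,27,30,31): XOR of data positions = 1⊕0⊕1⊕0⊕1⊕1⊕1⊕0⊕0⊕0⊕1⊕0⊕1⊕0⊕0 = 1
p4 (pos 4,5,6,7,12,13,14,15,20,21,22,23,28,29,30,31): XOR of data positions = 0⊕0⊕1⊕1⊕0⊕1⊕1⊕0⊕1⊕0⊕1⊕1⊕1⊕0⊕0 = 0
p8 (pos 8,9,10,11,12,13,14,15,24,25,26,27,28,29,30,31): XOR of data positions = 1⊕0⊕1⊕1⊕0⊕1⊕1⊕0⊕1⊕0⊕1⊕1⊕1⊕0⊕0 = 1
p16 (pos 16,17,18,19,20,21,22,23,24,25,26,27,28,29,30,31): XOR of data positions = 1⊕0⊕0⊕0⊕1⊕0⊕1⊕0⊕1⊕0⊕1⊕1⊕1⊕0⊕0 = 1
Codeword: 1110001110110111100010101011100

1110001110110111100010101011100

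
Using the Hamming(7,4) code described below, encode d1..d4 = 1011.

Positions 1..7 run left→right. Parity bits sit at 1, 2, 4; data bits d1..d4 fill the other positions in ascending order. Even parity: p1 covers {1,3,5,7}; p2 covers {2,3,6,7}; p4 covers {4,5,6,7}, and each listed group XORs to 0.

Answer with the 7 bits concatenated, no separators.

Place data at non-parity positions: p1 p2 1 p4 0 1 1
p1 (pos 1,3,5,7): XOR of data positions = 1⊕0⊕1 = 0
p2 (pos 2,3,6,7): XOR of data positions = 1⊕1⊕1 = 1
p4 (pos 4,5,6,7): XOR of data positions = 0⊕1⊕1 = 0
Codeword: 0110011

0110011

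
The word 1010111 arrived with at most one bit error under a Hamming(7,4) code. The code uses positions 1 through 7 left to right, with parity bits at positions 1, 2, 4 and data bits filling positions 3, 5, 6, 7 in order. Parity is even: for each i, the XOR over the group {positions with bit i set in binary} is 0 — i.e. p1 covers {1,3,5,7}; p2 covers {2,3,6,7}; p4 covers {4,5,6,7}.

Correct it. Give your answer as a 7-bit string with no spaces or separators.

1010101

s1 (pos 1,3,5,7): 1⊕1⊕1⊕1 = 0
s2 (pos 2,3,6,7): 0⊕1⊕1⊕1 = 1
s4 (pos 4,5,6,7): 0⊕1⊕1⊕1 = 1
Syndrome s4…s1 = 110 → error at position 6.
Flip position 6: 1010111 → 1010101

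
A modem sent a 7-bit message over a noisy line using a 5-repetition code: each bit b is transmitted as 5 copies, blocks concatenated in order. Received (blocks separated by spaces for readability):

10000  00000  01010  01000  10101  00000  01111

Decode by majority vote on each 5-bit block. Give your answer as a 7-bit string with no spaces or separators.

0000101

Block 1 (10000): 1 one → 0
Block 2 (00000): 0 ones → 0
Block 3 (01010): 2 ones → 0
Block 4 (01000): 1 one → 0
Block 5 (10101): 3 ones → 1
Block 6 (00000): 0 ones → 0
Block 7 (01111): 4 ones → 1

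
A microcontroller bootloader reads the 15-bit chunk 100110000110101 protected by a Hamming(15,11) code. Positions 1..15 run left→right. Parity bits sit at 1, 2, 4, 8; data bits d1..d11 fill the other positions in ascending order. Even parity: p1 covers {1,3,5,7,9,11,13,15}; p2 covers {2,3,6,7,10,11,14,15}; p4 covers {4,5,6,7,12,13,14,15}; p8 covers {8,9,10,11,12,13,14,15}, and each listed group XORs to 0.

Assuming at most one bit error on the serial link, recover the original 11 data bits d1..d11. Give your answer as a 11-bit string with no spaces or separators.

11000110101

s1 (pos 1,3,5,7,9,11,13,15): 1⊕0⊕1⊕0⊕0⊕1⊕1⊕1 = 1
s2 (pos 2,3,6,7,10,11,14,15): 0⊕0⊕0⊕0⊕1⊕1⊕0⊕1 = 1
s4 (pos 4,5,6,7,12,13,14,15): 1⊕1⊕0⊕0⊕0⊕1⊕0⊕1 = 0
s8 (pos 8,9,10,11,12,13,14,15): 0⊕0⊕1⊕1⊕0⊕1⊕0⊕1 = 0
Syndrome s8…s1 = 0011 → error at position 3.
Flip position 3: 100110000110101 → 101110000110101
Read data bits from positions 3,5,6,7,9,10,11,12,13,14,15: 11000110101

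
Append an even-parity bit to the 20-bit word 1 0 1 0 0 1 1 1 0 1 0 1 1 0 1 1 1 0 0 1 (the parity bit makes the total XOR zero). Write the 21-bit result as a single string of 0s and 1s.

101001110101101110010

XOR of the 20 data bits: 1⊕0⊕1⊕0⊕0⊕1⊕1⊕1⊕0⊕1⊕0⊕1⊕1⊕0⊕1⊕1⊕1⊕0⊕0⊕1 = 0
Parity bit = 0 (so all 21 bits XOR to 0).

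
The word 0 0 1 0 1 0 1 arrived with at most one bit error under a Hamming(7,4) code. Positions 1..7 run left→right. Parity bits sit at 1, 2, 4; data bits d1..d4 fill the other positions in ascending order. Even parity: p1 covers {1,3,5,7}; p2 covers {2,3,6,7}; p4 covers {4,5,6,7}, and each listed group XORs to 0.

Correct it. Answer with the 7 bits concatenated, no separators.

1010101

s1 (pos 1,3,5,7): 0⊕1⊕1⊕1 = 1
s2 (pos 2,3,6,7): 0⊕1⊕0⊕1 = 0
s4 (pos 4,5,6,7): 0⊕1⊕0⊕1 = 0
Syndrome s4…s1 = 001 → error at position 1.
Flip position 1: 0010101 → 1010101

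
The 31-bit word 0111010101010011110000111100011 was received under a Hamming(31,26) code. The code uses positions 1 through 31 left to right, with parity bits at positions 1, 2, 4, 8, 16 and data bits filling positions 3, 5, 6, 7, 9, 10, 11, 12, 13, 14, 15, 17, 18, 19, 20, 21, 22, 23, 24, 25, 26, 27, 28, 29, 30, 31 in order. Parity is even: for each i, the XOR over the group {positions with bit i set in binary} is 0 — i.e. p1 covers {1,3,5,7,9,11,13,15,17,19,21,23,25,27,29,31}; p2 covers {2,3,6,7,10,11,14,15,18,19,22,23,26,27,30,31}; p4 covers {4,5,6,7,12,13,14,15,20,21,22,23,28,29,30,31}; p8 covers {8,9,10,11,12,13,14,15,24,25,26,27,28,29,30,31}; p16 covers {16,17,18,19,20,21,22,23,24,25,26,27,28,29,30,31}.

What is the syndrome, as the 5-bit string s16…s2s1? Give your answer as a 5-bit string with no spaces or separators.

s1 (pos 1,3,5,7,9,11,13,15,17,19,21,23,25,27,29,31): 0⊕1⊕0⊕0⊕0⊕0⊕0⊕1⊕1⊕0⊕0⊕1⊕1⊕0⊕0⊕1 = 0
s2 (pos 2,3,6,7,10,11,14,15,18,19,22,23,26,27,30,31): 1⊕1⊕1⊕0⊕1⊕0⊕0⊕1⊕1⊕0⊕0⊕1⊕1⊕0⊕1⊕1 = 0
s4 (pos 4,5,6,7,12,13,14,15,20,21,22,23,28,29,30,31): 1⊕0⊕1⊕0⊕1⊕0⊕0⊕1⊕0⊕0⊕0⊕1⊕0⊕0⊕1⊕1 = 1
s8 (pos 8,9,10,11,12,13,14,15,24,25,26,27,28,29,30,31): 1⊕0⊕1⊕0⊕1⊕0⊕0⊕1⊕1⊕1⊕1⊕0⊕0⊕0⊕1⊕1 = 1
s16 (pos 16,17,18,19,20,21,22,23,24,25,26,27,28,29,30,31): 1⊕1⊕1⊕0⊕0⊕0⊕0⊕1⊕1⊕1⊕1⊕0⊕0⊕0⊕1⊕1 = 1
Syndrome s16…s1 = 11100 → error at position 28.

11100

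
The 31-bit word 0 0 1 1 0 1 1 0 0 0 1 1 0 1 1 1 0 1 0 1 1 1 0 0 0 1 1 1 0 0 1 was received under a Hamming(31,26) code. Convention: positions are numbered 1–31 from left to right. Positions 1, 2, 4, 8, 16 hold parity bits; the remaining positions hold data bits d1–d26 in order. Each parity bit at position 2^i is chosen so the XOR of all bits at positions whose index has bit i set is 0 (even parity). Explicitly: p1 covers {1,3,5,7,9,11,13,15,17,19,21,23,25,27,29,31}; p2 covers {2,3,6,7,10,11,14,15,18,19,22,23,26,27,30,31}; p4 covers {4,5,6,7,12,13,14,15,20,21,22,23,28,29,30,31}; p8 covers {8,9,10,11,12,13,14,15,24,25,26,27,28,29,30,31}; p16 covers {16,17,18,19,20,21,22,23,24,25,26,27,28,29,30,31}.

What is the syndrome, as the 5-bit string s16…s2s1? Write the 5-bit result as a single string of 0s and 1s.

s1 (pos 1,3,5,7,9,11,13,15,17,19,21,23,25,27,29,31): 0⊕1⊕0⊕1⊕0⊕1⊕0⊕1⊕0⊕0⊕1⊕0⊕0⊕1⊕0⊕1 = 1
s2 (pos 2,3,6,7,10,11,14,15,18,19,22,23,26,27,30,31): 0⊕1⊕1⊕1⊕0⊕1⊕1⊕1⊕1⊕0⊕1⊕0⊕1⊕1⊕0⊕1 = 1
s4 (pos 4,5,6,7,12,13,14,15,20,21,22,23,28,29,30,31): 1⊕0⊕1⊕1⊕1⊕0⊕1⊕1⊕1⊕1⊕1⊕0⊕1⊕0⊕0⊕1 = 1
s8 (pos 8,9,10,11,12,13,14,15,24,25,26,27,28,29,30,31): 0⊕0⊕0⊕1⊕1⊕0⊕1⊕1⊕0⊕0⊕1⊕1⊕1⊕0⊕0⊕1 = 0
s16 (pos 16,17,18,19,20,21,22,23,24,25,26,27,28,29,30,31): 1⊕0⊕1⊕0⊕1⊕1⊕1⊕0⊕0⊕0⊕1⊕1⊕1⊕0⊕0⊕1 = 1
Syndrome s16…s1 = 10111 → error at position 23.

10111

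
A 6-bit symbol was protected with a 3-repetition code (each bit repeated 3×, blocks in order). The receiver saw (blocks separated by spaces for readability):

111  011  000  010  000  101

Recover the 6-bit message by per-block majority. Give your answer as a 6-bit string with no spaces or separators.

110001

Block 1 (111): 3 ones → 1
Block 2 (011): 2 ones → 1
Block 3 (000): 0 ones → 0
Block 4 (010): 1 one → 0
Block 5 (000): 0 ones → 0
Block 6 (101): 2 ones → 1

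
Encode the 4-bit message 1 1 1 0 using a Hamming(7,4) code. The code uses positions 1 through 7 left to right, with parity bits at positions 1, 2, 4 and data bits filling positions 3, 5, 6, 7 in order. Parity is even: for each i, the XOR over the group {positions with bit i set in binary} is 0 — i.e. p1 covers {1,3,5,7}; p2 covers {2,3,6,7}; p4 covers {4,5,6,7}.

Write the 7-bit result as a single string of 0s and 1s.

0010110

Place data at non-parity positions: p1 p2 1 p4 1 1 0
p1 (pos 1,3,5,7): XOR of data positions = 1⊕1⊕0 = 0
p2 (pos 2,3,6,7): XOR of data positions = 1⊕1⊕0 = 0
p4 (pos 4,5,6,7): XOR of data positions = 1⊕1⊕0 = 0
Codeword: 0010110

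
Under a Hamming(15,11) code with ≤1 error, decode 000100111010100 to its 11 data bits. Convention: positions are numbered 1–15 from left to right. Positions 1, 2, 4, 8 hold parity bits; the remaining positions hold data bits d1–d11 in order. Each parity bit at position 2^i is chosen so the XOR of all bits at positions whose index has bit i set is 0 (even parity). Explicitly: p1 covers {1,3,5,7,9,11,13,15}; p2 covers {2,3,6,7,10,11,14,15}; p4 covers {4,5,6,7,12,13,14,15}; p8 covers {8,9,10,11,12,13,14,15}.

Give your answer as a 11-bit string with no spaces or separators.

00011010100

s1 (pos 1,3,5,7,9,11,13,15): 0⊕0⊕0⊕1⊕1⊕1⊕1⊕0 = 0
s2 (pos 2,3,6,7,10,11,14,15): 0⊕0⊕0⊕1⊕0⊕1⊕0⊕0 = 0
s4 (pos 4,5,6,7,12,13,14,15): 1⊕0⊕0⊕1⊕0⊕1⊕0⊕0 = 1
s8 (pos 8,9,10,11,12,13,14,15): 1⊕1⊕0⊕1⊕0⊕1⊕0⊕0 = 0
Syndrome s8…s1 = 0100 → error at position 4.
Flip position 4: 000100111010100 → 000000111010100
Read data bits from positions 3,5,6,7,9,10,11,12,13,14,15: 00011010100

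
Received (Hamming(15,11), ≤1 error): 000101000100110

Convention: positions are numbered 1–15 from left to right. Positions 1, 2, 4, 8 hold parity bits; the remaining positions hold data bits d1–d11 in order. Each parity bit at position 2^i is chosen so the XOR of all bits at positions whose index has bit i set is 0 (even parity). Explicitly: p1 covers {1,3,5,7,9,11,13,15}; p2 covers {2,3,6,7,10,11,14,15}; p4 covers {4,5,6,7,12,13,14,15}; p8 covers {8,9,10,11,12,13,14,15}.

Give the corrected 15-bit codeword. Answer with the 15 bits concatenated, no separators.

000101000110110

s1 (pos 1,3,5,7,9,11,13,15): 0⊕0⊕0⊕0⊕0⊕0⊕1⊕0 = 1
s2 (pos 2,3,6,7,10,11,14,15): 0⊕0⊕1⊕0⊕1⊕0⊕1⊕0 = 1
s4 (pos 4,5,6,7,12,13,14,15): 1⊕0⊕1⊕0⊕0⊕1⊕1⊕0 = 0
s8 (pos 8,9,10,11,12,13,14,15): 0⊕0⊕1⊕0⊕0⊕1⊕1⊕0 = 1
Syndrome s8…s1 = 1011 → error at position 11.
Flip position 11: 000101000100110 → 000101000110110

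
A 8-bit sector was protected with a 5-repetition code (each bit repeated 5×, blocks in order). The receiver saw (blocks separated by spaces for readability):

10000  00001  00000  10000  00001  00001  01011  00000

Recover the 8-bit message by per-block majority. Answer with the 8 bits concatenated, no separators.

00000010

Block 1 (10000): 1 one → 0
Block 2 (00001): 1 one → 0
Block 3 (00000): 0 ones → 0
Block 4 (10000): 1 one → 0
Block 5 (00001): 1 one → 0
Block 6 (00001): 1 one → 0
Block 7 (01011): 3 ones → 1
Block 8 (00000): 0 ones → 0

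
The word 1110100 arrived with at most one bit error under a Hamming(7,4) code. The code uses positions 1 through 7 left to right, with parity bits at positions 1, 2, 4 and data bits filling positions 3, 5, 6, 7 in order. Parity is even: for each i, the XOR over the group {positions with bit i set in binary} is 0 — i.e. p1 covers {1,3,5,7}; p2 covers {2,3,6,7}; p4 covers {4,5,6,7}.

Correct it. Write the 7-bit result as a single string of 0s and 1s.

s1 (pos 1,3,5,7): 1⊕1⊕1⊕0 = 1
s2 (pos 2,3,6,7): 1⊕1⊕0⊕0 = 0
s4 (pos 4,5,6,7): 0⊕1⊕0⊕0 = 1
Syndrome s4…s1 = 101 → error at position 5.
Flip position 5: 1110100 → 1110000

1110000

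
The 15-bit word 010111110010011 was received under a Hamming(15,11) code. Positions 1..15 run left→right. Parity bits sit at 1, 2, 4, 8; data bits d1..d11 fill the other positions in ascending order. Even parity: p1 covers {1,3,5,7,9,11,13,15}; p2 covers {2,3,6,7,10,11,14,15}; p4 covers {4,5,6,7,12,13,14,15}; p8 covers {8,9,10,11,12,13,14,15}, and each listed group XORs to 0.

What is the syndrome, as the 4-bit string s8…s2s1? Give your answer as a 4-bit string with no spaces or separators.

0000

s1 (pos 1,3,5,7,9,11,13,15): 0⊕0⊕1⊕1⊕0⊕1⊕0⊕1 = 0
s2 (pos 2,3,6,7,10,11,14,15): 1⊕0⊕1⊕1⊕0⊕1⊕1⊕1 = 0
s4 (pos 4,5,6,7,12,13,14,15): 1⊕1⊕1⊕1⊕0⊕0⊕1⊕1 = 0
s8 (pos 8,9,10,11,12,13,14,15): 1⊕0⊕0⊕1⊕0⊕0⊕1⊕1 = 0
Syndrome s8…s1 = 0000 → no error.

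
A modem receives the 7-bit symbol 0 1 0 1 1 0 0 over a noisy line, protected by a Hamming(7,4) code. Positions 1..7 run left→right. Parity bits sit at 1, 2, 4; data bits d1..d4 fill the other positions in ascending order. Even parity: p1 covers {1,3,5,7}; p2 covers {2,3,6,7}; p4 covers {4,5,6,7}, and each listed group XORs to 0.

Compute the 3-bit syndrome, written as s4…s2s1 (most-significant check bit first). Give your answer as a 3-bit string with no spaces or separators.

011

s1 (pos 1,3,5,7): 0⊕0⊕1⊕0 = 1
s2 (pos 2,3,6,7): 1⊕0⊕0⊕0 = 1
s4 (pos 4,5,6,7): 1⊕1⊕0⊕0 = 0
Syndrome s4…s1 = 011 → error at position 3.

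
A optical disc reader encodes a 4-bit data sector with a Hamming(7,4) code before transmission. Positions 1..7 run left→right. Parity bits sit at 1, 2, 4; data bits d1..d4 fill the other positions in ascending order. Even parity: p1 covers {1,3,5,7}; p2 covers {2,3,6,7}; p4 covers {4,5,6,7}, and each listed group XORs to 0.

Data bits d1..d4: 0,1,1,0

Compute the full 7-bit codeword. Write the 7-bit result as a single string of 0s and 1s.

Place data at non-parity positions: p1 p2 0 p4 1 1 0
p1 (pos 1,3,5,7): XOR of data positions = 0⊕1⊕0 = 1
p2 (pos 2,3,6,7): XOR of data positions = 0⊕1⊕0 = 1
p4 (pos 4,5,6,7): XOR of data positions = 1⊕1⊕0 = 0
Codeword: 1100110

1100110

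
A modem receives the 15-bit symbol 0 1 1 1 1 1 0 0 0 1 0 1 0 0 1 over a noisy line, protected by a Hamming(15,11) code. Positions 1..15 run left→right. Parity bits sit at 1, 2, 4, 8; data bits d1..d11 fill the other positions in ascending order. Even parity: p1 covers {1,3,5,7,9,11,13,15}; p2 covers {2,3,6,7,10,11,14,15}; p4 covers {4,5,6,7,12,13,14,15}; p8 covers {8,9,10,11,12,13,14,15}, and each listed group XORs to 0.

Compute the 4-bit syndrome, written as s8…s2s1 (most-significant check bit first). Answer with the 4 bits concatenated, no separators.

s1 (pos 1,3,5,7,9,11,13,15): 0⊕1⊕1⊕0⊕0⊕0⊕0⊕1 = 1
s2 (pos 2,3,6,7,10,11,14,15): 1⊕1⊕1⊕0⊕1⊕0⊕0⊕1 = 1
s4 (pos 4,5,6,7,12,13,14,15): 1⊕1⊕1⊕0⊕1⊕0⊕0⊕1 = 1
s8 (pos 8,9,10,11,12,13,14,15): 0⊕0⊕1⊕0⊕1⊕0⊕0⊕1 = 1
Syndrome s8…s1 = 1111 → error at position 15.

1111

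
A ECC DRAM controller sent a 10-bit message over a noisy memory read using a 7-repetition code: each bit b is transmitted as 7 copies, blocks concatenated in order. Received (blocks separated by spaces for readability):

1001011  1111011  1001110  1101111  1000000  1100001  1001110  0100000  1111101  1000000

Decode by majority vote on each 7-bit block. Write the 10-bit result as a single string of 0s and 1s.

Block 1 (1001011): 4 ones → 1
Block 2 (1111011): 6 ones → 1
Block 3 (1001110): 4 ones → 1
Block 4 (1101111): 6 ones → 1
Block 5 (1000000): 1 one → 0
Block 6 (1100001): 3 ones → 0
Block 7 (1001110): 4 ones → 1
Block 8 (0100000): 1 one → 0
Block 9 (1111101): 6 ones → 1
Block 10 (1000000): 1 one → 0

1111001010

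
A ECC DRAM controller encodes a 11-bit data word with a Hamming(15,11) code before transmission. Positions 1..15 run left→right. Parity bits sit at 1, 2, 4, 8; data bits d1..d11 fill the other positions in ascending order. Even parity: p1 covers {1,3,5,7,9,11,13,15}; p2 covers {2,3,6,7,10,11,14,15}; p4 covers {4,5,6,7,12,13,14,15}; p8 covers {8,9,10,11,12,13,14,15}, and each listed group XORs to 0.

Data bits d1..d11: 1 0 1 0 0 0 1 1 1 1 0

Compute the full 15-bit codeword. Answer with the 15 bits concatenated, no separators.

Place data at non-parity positions: p1 p2 1 p4 0 1 0 p8 0 0 1 1 1 1 0
p1 (pos 1,3,5,7,9,11,13,15): XOR of data positions = 1⊕0⊕0⊕0⊕1⊕1⊕0 = 1
p2 (pos 2,3,6,7,10,11,14,15): XOR of data positions = 1⊕1⊕0⊕0⊕1⊕1⊕0 = 0
p4 (pos 4,5,6,7,12,13,14,15): XOR of data positions = 0⊕1⊕0⊕1⊕1⊕1⊕0 = 0
p8 (pos 8,9,10,11,12,13,14,15): XOR of data positions = 0⊕0⊕1⊕1⊕1⊕1⊕0 = 0
Codeword: 101001000011110

101001000011110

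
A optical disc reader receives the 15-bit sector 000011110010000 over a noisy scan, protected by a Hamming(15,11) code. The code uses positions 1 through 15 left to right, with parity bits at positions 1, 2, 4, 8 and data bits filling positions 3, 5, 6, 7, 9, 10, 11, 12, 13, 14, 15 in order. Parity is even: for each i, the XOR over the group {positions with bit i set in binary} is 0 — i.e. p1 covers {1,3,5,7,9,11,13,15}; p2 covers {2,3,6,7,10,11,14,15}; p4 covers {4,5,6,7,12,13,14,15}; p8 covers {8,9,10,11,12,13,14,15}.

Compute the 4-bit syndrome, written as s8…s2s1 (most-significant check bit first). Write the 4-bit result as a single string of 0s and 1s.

0111

s1 (pos 1,3,5,7,9,11,13,15): 0⊕0⊕1⊕1⊕0⊕1⊕0⊕0 = 1
s2 (pos 2,3,6,7,10,11,14,15): 0⊕0⊕1⊕1⊕0⊕1⊕0⊕0 = 1
s4 (pos 4,5,6,7,12,13,14,15): 0⊕1⊕1⊕1⊕0⊕0⊕0⊕0 = 1
s8 (pos 8,9,10,11,12,13,14,15): 1⊕0⊕0⊕1⊕0⊕0⊕0⊕0 = 0
Syndrome s8…s1 = 0111 → error at position 7.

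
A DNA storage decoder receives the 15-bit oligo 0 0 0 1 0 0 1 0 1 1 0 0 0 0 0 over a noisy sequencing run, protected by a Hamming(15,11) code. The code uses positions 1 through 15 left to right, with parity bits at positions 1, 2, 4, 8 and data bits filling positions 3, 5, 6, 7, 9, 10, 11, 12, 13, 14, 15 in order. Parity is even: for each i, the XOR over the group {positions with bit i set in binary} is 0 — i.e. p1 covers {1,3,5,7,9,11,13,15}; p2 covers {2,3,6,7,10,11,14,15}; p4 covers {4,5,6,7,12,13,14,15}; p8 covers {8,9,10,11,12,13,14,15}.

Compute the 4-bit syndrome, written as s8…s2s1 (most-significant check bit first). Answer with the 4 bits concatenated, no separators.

s1 (pos 1,3,5,7,9,11,13,15): 0⊕0⊕0⊕1⊕1⊕0⊕0⊕0 = 0
s2 (pos 2,3,6,7,10,11,14,15): 0⊕0⊕0⊕1⊕1⊕0⊕0⊕0 = 0
s4 (pos 4,5,6,7,12,13,14,15): 1⊕0⊕0⊕1⊕0⊕0⊕0⊕0 = 0
s8 (pos 8,9,10,11,12,13,14,15): 0⊕1⊕1⊕0⊕0⊕0⊕0⊕0 = 0
Syndrome s8…s1 = 0000 → no error.

0000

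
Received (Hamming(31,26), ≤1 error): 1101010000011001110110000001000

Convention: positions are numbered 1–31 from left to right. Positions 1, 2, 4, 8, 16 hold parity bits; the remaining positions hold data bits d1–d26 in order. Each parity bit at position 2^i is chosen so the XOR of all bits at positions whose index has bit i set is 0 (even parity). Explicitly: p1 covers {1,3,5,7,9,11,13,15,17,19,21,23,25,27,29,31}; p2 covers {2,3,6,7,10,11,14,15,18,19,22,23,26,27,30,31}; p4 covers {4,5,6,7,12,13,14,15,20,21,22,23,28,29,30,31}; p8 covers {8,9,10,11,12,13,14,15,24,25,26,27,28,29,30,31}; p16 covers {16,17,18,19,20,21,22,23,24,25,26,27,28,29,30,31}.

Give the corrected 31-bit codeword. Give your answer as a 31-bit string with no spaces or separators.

1101010000011101110110000001000

s1 (pos 1,3,5,7,9,11,13,15,17,19,21,23,25,27,29,31): 1⊕0⊕0⊕0⊕0⊕0⊕1⊕0⊕1⊕0⊕1⊕0⊕0⊕0⊕0⊕0 = 0
s2 (pos 2,3,6,7,10,11,14,15,18,19,22,23,26,27,30,31): 1⊕0⊕1⊕0⊕0⊕0⊕0⊕0⊕1⊕0⊕0⊕0⊕0⊕0⊕0⊕0 = 1
s4 (pos 4,5,6,7,12,13,14,15,20,21,22,23,28,29,30,31): 1⊕0⊕1⊕0⊕1⊕1⊕0⊕0⊕1⊕1⊕0⊕0⊕1⊕0⊕0⊕0 = 1
s8 (pos 8,9,10,11,12,13,14,15,24,25,26,27,28,29,30,31): 0⊕0⊕0⊕0⊕1⊕1⊕0⊕0⊕0⊕0⊕0⊕0⊕1⊕0⊕0⊕0 = 1
s16 (pos 16,17,18,19,20,21,22,23,24,25,26,27,28,29,30,31): 1⊕1⊕1⊕0⊕1⊕1⊕0⊕0⊕0⊕0⊕0⊕0⊕1⊕0⊕0⊕0 = 0
Syndrome s16…s1 = 01110 → error at position 14.
Flip position 14: 1101010000011001110110000001000 → 1101010000011101110110000001000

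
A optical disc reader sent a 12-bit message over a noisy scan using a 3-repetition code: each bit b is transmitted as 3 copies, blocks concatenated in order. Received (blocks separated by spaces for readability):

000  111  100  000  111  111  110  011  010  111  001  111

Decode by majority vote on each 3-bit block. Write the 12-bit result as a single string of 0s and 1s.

010011110101

Block 1 (000): 0 ones → 0
Block 2 (111): 3 ones → 1
Block 3 (100): 1 one → 0
Block 4 (000): 0 ones → 0
Block 5 (111): 3 ones → 1
Block 6 (111): 3 ones → 1
Block 7 (110): 2 ones → 1
Block 8 (011): 2 ones → 1
Block 9 (010): 1 one → 0
Block 10 (111): 3 ones → 1
Block 11 (001): 1 one → 0
Block 12 (111): 3 ones → 1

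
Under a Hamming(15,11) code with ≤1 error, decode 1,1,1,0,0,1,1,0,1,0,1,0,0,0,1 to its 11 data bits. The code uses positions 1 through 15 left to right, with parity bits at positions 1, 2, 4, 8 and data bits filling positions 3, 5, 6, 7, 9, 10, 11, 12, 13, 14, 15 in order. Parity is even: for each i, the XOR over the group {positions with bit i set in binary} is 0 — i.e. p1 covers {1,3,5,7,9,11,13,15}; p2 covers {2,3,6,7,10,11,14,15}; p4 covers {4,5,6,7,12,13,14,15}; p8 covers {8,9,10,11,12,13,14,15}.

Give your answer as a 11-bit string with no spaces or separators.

s1 (pos 1,3,5,7,9,11,13,15): 1⊕1⊕0⊕1⊕1⊕1⊕0⊕1 = 0
s2 (pos 2,3,6,7,10,11,14,15): 1⊕1⊕1⊕1⊕0⊕1⊕0⊕1 = 0
s4 (pos 4,5,6,7,12,13,14,15): 0⊕0⊕1⊕1⊕0⊕0⊕0⊕1 = 1
s8 (pos 8,9,10,11,12,13,14,15): 0⊕1⊕0⊕1⊕0⊕0⊕0⊕1 = 1
Syndrome s8…s1 = 1100 → error at position 12.
Flip position 12: 111001101010001 → 111001101011001
Read data bits from positions 3,5,6,7,9,10,11,12,13,14,15: 10111011001

10111011001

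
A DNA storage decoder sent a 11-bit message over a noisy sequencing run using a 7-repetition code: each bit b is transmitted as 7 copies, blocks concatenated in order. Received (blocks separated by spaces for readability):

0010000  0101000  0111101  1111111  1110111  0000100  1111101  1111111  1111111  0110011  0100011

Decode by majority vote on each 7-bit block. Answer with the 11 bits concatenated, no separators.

Block 1 (0010000): 1 one → 0
Block 2 (0101000): 2 ones → 0
Block 3 (0111101): 5 ones → 1
Block 4 (1111111): 7 ones → 1
Block 5 (1110111): 6 ones → 1
Block 6 (0000100): 1 one → 0
Block 7 (1111101): 6 ones → 1
Block 8 (1111111): 7 ones → 1
Block 9 (1111111): 7 ones → 1
Block 10 (0110011): 4 ones → 1
Block 11 (0100011): 3 ones → 0

00111011110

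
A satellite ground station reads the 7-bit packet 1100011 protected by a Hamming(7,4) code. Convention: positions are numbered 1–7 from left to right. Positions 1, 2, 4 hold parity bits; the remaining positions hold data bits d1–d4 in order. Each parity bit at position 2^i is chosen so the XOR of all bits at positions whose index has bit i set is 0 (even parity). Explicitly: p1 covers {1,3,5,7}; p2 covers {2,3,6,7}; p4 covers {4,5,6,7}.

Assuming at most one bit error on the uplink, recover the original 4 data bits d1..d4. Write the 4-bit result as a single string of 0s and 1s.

0011

s1 (pos 1,3,5,7): 1⊕0⊕0⊕1 = 0
s2 (pos 2,3,6,7): 1⊕0⊕1⊕1 = 1
s4 (pos 4,5,6,7): 0⊕0⊕1⊕1 = 0
Syndrome s4…s1 = 010 → error at position 2.
Flip position 2: 1100011 → 1000011
Read data bits from positions 3,5,6,7: 0011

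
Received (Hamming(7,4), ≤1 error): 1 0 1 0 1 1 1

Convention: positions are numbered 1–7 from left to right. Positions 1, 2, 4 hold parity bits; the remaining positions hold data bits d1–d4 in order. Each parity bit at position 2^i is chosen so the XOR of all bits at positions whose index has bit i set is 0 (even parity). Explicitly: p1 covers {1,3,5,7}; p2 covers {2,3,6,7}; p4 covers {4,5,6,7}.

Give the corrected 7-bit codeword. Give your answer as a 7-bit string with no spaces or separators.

1010101

s1 (pos 1,3,5,7): 1⊕1⊕1⊕1 = 0
s2 (pos 2,3,6,7): 0⊕1⊕1⊕1 = 1
s4 (pos 4,5,6,7): 0⊕1⊕1⊕1 = 1
Syndrome s4…s1 = 110 → error at position 6.
Flip position 6: 1010111 → 1010101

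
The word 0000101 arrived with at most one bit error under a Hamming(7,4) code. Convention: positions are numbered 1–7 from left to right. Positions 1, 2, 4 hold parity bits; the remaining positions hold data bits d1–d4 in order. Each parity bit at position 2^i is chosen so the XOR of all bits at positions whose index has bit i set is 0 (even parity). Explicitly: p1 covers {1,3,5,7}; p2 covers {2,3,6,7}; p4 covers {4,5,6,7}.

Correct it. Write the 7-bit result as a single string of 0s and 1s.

0100101

s1 (pos 1,3,5,7): 0⊕0⊕1⊕1 = 0
s2 (pos 2,3,6,7): 0⊕0⊕0⊕1 = 1
s4 (pos 4,5,6,7): 0⊕1⊕0⊕1 = 0
Syndrome s4…s1 = 010 → error at position 2.
Flip position 2: 0000101 → 0100101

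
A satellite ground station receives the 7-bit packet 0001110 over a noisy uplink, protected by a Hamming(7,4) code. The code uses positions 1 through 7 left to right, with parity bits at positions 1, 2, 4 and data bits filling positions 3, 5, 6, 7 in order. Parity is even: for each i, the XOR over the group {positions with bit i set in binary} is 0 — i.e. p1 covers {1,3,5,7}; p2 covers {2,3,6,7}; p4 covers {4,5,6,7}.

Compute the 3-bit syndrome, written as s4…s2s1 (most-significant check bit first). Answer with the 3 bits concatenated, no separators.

s1 (pos 1,3,5,7): 0⊕0⊕1⊕0 = 1
s2 (pos 2,3,6,7): 0⊕0⊕1⊕0 = 1
s4 (pos 4,5,6,7): 1⊕1⊕1⊕0 = 1
Syndrome s4…s1 = 111 → error at position 7.

111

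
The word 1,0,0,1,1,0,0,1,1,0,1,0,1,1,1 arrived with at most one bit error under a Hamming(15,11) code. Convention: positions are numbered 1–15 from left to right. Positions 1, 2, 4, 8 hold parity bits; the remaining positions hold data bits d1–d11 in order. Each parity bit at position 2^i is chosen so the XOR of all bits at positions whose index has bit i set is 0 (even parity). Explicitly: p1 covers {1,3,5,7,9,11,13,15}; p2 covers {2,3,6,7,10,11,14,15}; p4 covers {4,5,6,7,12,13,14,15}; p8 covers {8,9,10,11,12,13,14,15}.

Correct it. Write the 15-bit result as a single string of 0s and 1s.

100111011010111

s1 (pos 1,3,5,7,9,11,13,15): 1⊕0⊕1⊕0⊕1⊕1⊕1⊕1 = 0
s2 (pos 2,3,6,7,10,11,14,15): 0⊕0⊕0⊕0⊕0⊕1⊕1⊕1 = 1
s4 (pos 4,5,6,7,12,13,14,15): 1⊕1⊕0⊕0⊕0⊕1⊕1⊕1 = 1
s8 (pos 8,9,10,11,12,13,14,15): 1⊕1⊕0⊕1⊕0⊕1⊕1⊕1 = 0
Syndrome s8…s1 = 0110 → error at position 6.
Flip position 6: 100110011010111 → 100111011010111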